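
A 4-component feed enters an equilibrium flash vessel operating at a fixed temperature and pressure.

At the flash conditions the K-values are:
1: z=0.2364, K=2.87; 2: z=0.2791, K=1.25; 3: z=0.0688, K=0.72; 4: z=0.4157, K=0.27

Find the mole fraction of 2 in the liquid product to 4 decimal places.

Let ψ = V/F and solve Σ zᵢ(Kᵢ−1)/(1+ψ(Kᵢ−1)) = 0.
Check two-phase: ΣzᵢKᵢ = 1.1891 > 1 and Σzᵢ/Kᵢ = 1.9408 > 1, so g(0) = 0.1891 > 0 and g(1) = -0.9408 < 0.
Iterate (Newton) starting at ψ = 0.5:
  ψ = 0.5000: g = -0.20981, g' = -0.7912 → ψ = 0.2348
  ψ = 0.2348: g = -0.01379, g' = -0.7436 → ψ = 0.2163
  ψ = 0.2163: g = 0.00009, g' = -0.7533 → ψ = 0.2164
Converged at ψ = 0.2164.
Compositions from xᵢ = zᵢ/(1+ψ(Kᵢ−1)), yᵢ = Kᵢxᵢ:
  1: x = 0.1683, y = 0.4830
  2: x = 0.2648, y = 0.3310
  3: x = 0.0732, y = 0.0527
  4: x = 0.4937, y = 0.1333

x_2 = 0.2648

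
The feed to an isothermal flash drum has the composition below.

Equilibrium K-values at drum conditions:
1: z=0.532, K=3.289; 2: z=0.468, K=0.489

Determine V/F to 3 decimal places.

Rachford–Rice: g(V/F) = Σ zᵢ(Kᵢ−1)/(1+V/F(Kᵢ−1)) = 0.
Check two-phase: ΣzᵢKᵢ = 1.979 > 1 and Σzᵢ/Kᵢ = 1.119 > 1, so g(0) = 0.979 > 0 and g(1) = -0.119 < 0.
Binary case is linear: z₁(K₁−1)(1+V/F(K₂−1)) + z₂(K₂−1)(1+V/F(K₁−1)) = 0
⇒ V/F = [z₁(K₁−1)+z₂(K₂−1)] / [−(K₁−1)(K₂−1)] = 0.9786/1.1697 = 0.837

V/F = 0.837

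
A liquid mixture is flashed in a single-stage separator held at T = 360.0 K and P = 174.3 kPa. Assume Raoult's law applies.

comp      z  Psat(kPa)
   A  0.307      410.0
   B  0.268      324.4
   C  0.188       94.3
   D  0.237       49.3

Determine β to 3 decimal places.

Raoult's law: Kᵢ = Pᵢˢᵃᵗ/P = Pᵢˢᵃᵗ/174.3.
  K_A = 410.0/174.3 = 2.35227, K_B = 324.4/174.3 = 1.86116, K_C = 94.3/174.3 = 0.54102, K_D = 49.3/174.3 = 0.28285
Rachford–Rice: g(β) = Σ zᵢ(Kᵢ−1)/(1+β(Kᵢ−1)) = 0.
g(0) = ΣzᵢKᵢ − 1 = 0.390 and g(1) = 1 − Σzᵢ/Kᵢ = -0.460, so a root lies in (0, 1).
Iterate (Newton) starting at β = 0.31:
  β = 0.310: g = 0.1555, g' = -0.658 → β = 0.546
  β = 0.546: g = 0.0010, g' = -0.678 → β = 0.548
Converged at β = 0.548.

β = 0.548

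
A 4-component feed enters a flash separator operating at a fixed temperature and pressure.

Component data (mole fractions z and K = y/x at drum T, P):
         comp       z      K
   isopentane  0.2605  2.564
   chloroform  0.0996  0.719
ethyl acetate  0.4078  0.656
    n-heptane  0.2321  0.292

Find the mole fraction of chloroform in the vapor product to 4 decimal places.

Material balance + equilibrium reduce to Σ zᵢ(Kᵢ−1)/(1+V/F(Kᵢ−1)) = 0.
Check two-phase: ΣzᵢKᵢ = 1.0748 > 1 and Σzᵢ/Kᵢ = 1.6566 > 1, so g(0) = 0.0748 > 0 and g(1) = -0.6566 < 0.
Newton–Raphson from V/F = 0.5:
  V/F = 0.5000: g = -0.22773, g' = -0.5605 → V/F = 0.0937
  V/F = 0.0937: g = 0.00565, g' = -0.6780 → V/F = 0.1020
  V/F = 0.1020: g = 0.00004, g' = -0.6692 → V/F = 0.1021
Converged at V/F = 0.1021.
Compositions from xᵢ = zᵢ/(1+V/F(Kᵢ−1)), yᵢ = Kᵢxᵢ:
  isopentane: x = 0.2246, y = 0.5760
  chloroform: x = 0.1025, y = 0.0737
  ethyl acetate: x = 0.4226, y = 0.2773
  n-heptane: x = 0.2502, y = 0.0731

y_chloroform = 0.0737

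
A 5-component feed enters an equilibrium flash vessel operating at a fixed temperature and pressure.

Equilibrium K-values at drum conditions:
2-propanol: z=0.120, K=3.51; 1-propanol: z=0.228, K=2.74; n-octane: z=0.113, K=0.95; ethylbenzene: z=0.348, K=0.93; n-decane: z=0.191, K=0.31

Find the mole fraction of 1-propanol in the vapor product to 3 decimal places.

y_1-propanol = 0.281

Rachford–Rice: g(V/F) = Σ zᵢ(Kᵢ−1)/(1+V/F(Kᵢ−1)) = 0.
g(0) = ΣzᵢKᵢ − 1 = 0.536 and g(1) = 1 − Σzᵢ/Kᵢ = -0.227, so a root lies in (0, 1).
Newton iteration, V/F⁰ = 0.5:
  V/F = 0.500: g = 0.1135, g' = -0.560 → V/F = 0.703
Converged at V/F = 0.703.
Compositions from xᵢ = zᵢ/(1+V/F(Kᵢ−1)), yᵢ = Kᵢxᵢ:
  2-propanol: x = 0.043, y = 0.152
  1-propanol: x = 0.103, y = 0.281
  n-octane: x = 0.117, y = 0.111
  ethylbenzene: x = 0.366, y = 0.340
  n-decane: x = 0.371, y = 0.115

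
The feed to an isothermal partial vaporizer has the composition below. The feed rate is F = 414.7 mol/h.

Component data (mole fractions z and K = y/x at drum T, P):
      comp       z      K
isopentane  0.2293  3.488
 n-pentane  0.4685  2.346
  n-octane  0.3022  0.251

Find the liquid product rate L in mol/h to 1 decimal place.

L = 104.9 mol/h

Newton iteration, V/F⁰ = 0.5:
  V/F = 0.5000: g = 0.26929, g' = -1.0184 → V/F = 0.7644
  V/F = 0.7644: g = -0.02212, g' = -1.3026 → V/F = 0.7474
  V/F = 0.7474: g = -0.00037, g' = -1.2595 → V/F = 0.7471
Converged at V/F = 0.7471.
Then V = V/F·F = 0.7471·414.7 = 309.8 mol/h and L = F − V = 104.9 mol/h.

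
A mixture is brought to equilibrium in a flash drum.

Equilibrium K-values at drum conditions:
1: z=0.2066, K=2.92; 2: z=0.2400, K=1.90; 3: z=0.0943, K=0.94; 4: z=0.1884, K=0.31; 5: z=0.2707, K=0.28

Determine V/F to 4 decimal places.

V/F = 0.3044

Iterate (Newton) starting at V/F = 0.5:
  V/F = 0.5000: g = -0.15749, g' = -0.8428 → V/F = 0.3131
  V/F = 0.3131: g = -0.00698, g' = -0.7956 → V/F = 0.3044
Converged at V/F = 0.3044.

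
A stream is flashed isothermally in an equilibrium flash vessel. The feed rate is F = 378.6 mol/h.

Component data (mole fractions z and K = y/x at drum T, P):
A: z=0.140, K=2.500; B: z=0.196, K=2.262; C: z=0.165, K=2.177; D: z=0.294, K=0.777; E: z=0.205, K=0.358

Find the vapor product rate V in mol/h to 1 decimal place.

V = 281.5 mol/h

Rachford–Rice: g(V/F) = Σ zᵢ(Kᵢ−1)/(1+V/F(Kᵢ−1)) = 0.
Feasibility: ΣzᵢKᵢ = 1.454, Σzᵢ/Kᵢ = 1.169 — both > 1, two phases present.
Iterate (Newton) starting at V/F = 0.5:
  V/F = 0.500: g = 0.1263, g' = -0.513 → V/F = 0.746
  V/F = 0.746: g = -0.0015, g' = -0.550 → V/F = 0.744
Converged at V/F = 0.744.
Then V = V/F·F = 0.7436·378.6 = 281.5 mol/h and L = F − V = 97.1 mol/h.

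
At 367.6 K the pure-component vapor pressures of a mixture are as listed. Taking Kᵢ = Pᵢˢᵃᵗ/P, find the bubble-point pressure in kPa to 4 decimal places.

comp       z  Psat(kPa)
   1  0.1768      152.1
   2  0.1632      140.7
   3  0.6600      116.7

Pbub = 126.8755 kPa

At the bubble point ψ → 0, so ΣzᵢKᵢ = 1 with Kᵢ = Pᵢˢᵃᵗ/P ⇒ P = ΣzᵢPᵢˢᵃᵗ.
P = 0.1768·152.1 + 0.1632·140.7 + 0.6600·116.7 = 126.8755 kPa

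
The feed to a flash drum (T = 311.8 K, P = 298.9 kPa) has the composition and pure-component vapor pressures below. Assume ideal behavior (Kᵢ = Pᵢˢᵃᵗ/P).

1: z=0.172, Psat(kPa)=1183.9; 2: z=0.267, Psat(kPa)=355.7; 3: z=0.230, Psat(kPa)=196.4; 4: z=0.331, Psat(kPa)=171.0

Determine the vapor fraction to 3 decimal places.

Raoult's law: Kᵢ = Pᵢˢᵃᵗ/P = Pᵢˢᵃᵗ/298.9.
  K_1 = 1183.9/298.9 = 3.96086, K_2 = 355.7/298.9 = 1.19003, K_3 = 196.4/298.9 = 0.65708, K_4 = 171.0/298.9 = 0.57210
Iterate (Newton) starting at ψ = 0.5:
  ψ = 0.500: g = -0.0237, g' = -0.391 → ψ = 0.439
  ψ = 0.439: g = 0.0009, g' = -0.423 → ψ = 0.441
Converged at ψ = 0.441.

ψ = 0.441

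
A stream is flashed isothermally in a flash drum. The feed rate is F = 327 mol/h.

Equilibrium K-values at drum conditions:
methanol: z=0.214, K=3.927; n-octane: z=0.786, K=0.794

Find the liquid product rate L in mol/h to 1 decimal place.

Rachford–Rice: g(ψ) = Σ zᵢ(Kᵢ−1)/(1+ψ(Kᵢ−1)) = 0.
Check two-phase: ΣzᵢKᵢ = 1.464 > 1 and Σzᵢ/Kᵢ = 1.044 > 1, so g(0) = 0.464 > 0 and g(1) = -0.044 < 0.
Binary case is linear: z₁(K₁−1)(1+ψ(K₂−1)) + z₂(K₂−1)(1+ψ(K₁−1)) = 0
⇒ ψ = [z₁(K₁−1)+z₂(K₂−1)] / [−(K₁−1)(K₂−1)] = 0.4645/0.6030 = 0.770
Then V = ψ·F = 0.7703·327 = 251.9 mol/h and L = F − V = 75.1 mol/h.

L = 75.1 mol/h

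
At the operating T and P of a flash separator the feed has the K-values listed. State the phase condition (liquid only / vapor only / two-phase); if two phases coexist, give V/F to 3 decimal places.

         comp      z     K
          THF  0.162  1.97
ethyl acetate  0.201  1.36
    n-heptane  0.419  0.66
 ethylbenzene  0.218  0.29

ΣzᵢKᵢ = 0.932; Σzᵢ/Kᵢ = 1.617.
Since ΣzᵢKᵢ < 1 the mixture is below its bubble point — single liquid phase.

liquid only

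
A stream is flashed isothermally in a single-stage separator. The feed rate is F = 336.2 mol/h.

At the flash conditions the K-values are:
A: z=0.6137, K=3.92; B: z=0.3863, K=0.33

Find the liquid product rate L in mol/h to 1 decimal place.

Binary case is linear: z₁(K₁−1)(1+V/F(K₂−1)) + z₂(K₂−1)(1+V/F(K₁−1)) = 0
⇒ V/F = [z₁(K₁−1)+z₂(K₂−1)] / [−(K₁−1)(K₂−1)] = 1.53318/1.95640 = 0.7837
Then V = V/F·F = 0.7837·336.2 = 263.5 mol/h and L = F − V = 72.7 mol/h.

L = 72.7 mol/h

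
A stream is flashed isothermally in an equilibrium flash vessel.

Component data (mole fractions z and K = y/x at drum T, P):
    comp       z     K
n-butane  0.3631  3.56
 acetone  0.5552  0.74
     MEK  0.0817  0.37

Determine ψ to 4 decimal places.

ψ = 0.8423

Iterate (Newton) starting at ψ = 0.5:
  ψ = 0.5000: g = 0.16663, g' = -0.5765 → ψ = 0.7891
  ψ = 0.7891: g = 0.02383, g' = -0.4485 → ψ = 0.8422
  ψ = 0.8422: g = 0.00006, g' = -0.4476 → ψ = 0.8423
Converged at ψ = 0.8423.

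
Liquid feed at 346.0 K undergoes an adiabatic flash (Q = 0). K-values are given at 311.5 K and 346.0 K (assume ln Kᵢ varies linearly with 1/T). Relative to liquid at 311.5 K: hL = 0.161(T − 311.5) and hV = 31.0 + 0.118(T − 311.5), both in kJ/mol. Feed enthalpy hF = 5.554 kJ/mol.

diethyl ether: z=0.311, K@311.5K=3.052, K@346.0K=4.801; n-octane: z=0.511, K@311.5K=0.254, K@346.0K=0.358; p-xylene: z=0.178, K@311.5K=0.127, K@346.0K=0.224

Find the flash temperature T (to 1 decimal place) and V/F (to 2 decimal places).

Adiabatic flash: solve Rachford–Rice at each trial T, then check hF = ψ·hV(T) + (1−ψ)·hL(T).
  T = 311.5 K: K = (3.052, 0.254, 0.127), RR gives ψ = 0.063, H_out = 1.967 kJ/mol
  T = 346.0 K: K = (4.801, 0.358, 0.224), RR gives ψ = 0.278, H_out = 13.747 kJ/mol
  T = 328.8 K: K = (3.876, 0.304, 0.171), RR gives ψ = 0.186, H_out = 8.415 kJ/mol
  T = 320.1 K: K = (3.448, 0.279, 0.148), RR gives ψ = 0.130, H_out = 5.371 kJ/mol
  T = 324.5 K: K = (3.661, 0.292, 0.160), RR gives ψ = 0.160, H_out = 6.951 kJ/mol
  T = 322.3 K: K = (3.554, 0.285, 0.154), RR gives ψ = 0.145, H_out = 6.172 kJ/mol
Linear interpolation between T = 320.1 (H_out = 5.371) and T = 322.3 (H_out = 6.172) on hF = 5.554 gives T ≈ 320.6 K, at which ψ = 0.13.

T = 320.6 K, V/F = 0.13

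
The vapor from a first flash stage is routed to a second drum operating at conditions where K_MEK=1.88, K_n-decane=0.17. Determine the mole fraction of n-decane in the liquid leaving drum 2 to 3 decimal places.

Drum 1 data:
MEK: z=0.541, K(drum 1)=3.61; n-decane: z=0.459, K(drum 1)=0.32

x_n-decane (drum 2) = 0.515

Drum 1:
Material balance + equilibrium reduce to Σ zᵢ(Kᵢ−1)/(1+ψ₁(Kᵢ−1)) = 0.
Check two-phase: ΣzᵢKᵢ = 2.100 > 1 and Σzᵢ/Kᵢ = 1.584 > 1, so g(0) = 1.100 > 0 and g(1) = -0.584 < 0.
Binary case is linear: z₁(K₁−1)(1+ψ₁(K₂−1)) + z₂(K₂−1)(1+ψ₁(K₁−1)) = 0
⇒ ψ₁ = [z₁(K₁−1)+z₂(K₂−1)] / [−(K₁−1)(K₂−1)] = 1.0999/1.7748 = 0.620
Drum-1 compositions:
  MEK: x = 0.207, y = 0.746
  n-decane: x = 0.793, y = 0.254
Drum-2 feed = drum-1 vapor: z₂ = (0.7461, 0.2539).
Drum 2:
Material balance + equilibrium reduce to Σ zᵢ(Kᵢ−1)/(1+ψ₂(Kᵢ−1)) = 0.
Check two-phase: ΣzᵢKᵢ = 1.446 > 1 and Σzᵢ/Kᵢ = 1.890 > 1, so g(0) = 0.446 > 0 and g(1) = -0.890 < 0.
Iterate (Newton) starting at ψ₂ = 0.5:
  ψ₂ = 0.500: g = 0.0958, g' = -0.790 → ψ₂ = 0.621
  ψ₂ = 0.621: g = -0.0106, g' = -0.987 → ψ₂ = 0.611
  ψ₂ = 0.611: g = -0.0001, g' = -0.963 → ψ₂ = 0.610
Converged at ψ₂ = 0.610.
  MEK: x = 0.485, y = 0.913
  n-decane: x = 0.515, y = 0.087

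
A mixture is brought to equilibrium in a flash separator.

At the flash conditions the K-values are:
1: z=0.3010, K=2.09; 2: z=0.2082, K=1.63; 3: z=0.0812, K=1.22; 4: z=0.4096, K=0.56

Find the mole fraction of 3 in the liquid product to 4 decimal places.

Rachford–Rice: g(V/F) = Σ zᵢ(Kᵢ−1)/(1+V/F(Kᵢ−1)) = 0.
g(0) = ΣzᵢKᵢ − 1 = 0.2969 and g(1) = 1 − Σzᵢ/Kᵢ = -0.0697, so a root lies in (0, 1).
Iterate (Newton) starting at V/F = 0.5:
  V/F = 0.5000: g = 0.09714, g' = -0.3311 → V/F = 0.7934
  V/F = 0.7934: g = 0.00173, g' = -0.3296 → V/F = 0.7986
Converged at V/F = 0.7986.
Compositions from xᵢ = zᵢ/(1+V/F(Kᵢ−1)), yᵢ = Kᵢxᵢ:
  1: x = 0.1609, y = 0.3363
  2: x = 0.1385, y = 0.2258
  3: x = 0.0691, y = 0.0843
  4: x = 0.6315, y = 0.3536

x_3 = 0.0691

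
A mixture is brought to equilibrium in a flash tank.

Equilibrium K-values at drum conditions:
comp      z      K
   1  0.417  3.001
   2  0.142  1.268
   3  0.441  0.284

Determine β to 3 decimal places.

β = 0.457

Material balance + equilibrium reduce to Σ zᵢ(Kᵢ−1)/(1+β(Kᵢ−1)) = 0.
Feasibility: ΣzᵢKᵢ = 1.557, Σzᵢ/Kᵢ = 1.804 — both > 1, two phases present.
Newton–Raphson from β = 0.3:
  β = 0.300: g = 0.1545, g' = -1.027 → β = 0.450
  β = 0.450: g = 0.0068, g' = -0.963 → β = 0.457
Converged at β = 0.457.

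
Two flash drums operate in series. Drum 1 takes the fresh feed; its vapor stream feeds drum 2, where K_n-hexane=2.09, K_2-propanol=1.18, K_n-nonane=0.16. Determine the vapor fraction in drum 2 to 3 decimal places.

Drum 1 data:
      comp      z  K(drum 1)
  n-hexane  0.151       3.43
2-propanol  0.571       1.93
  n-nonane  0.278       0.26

Drum 1:
Material balance + equilibrium reduce to Σ zᵢ(Kᵢ−1)/(1+ψ₁(Kᵢ−1)) = 0.
Feasibility: ΣzᵢKᵢ = 1.692, Σzᵢ/Kᵢ = 1.409 — both > 1, two phases present.
Iterate (Newton) starting at ψ₁ = 0.52:
  ψ₁ = 0.520: g = 0.1856, g' = -0.801 → ψ₁ = 0.752
  ψ₁ = 0.752: g = -0.0214, g' = -1.056 → ψ₁ = 0.732
  ψ₁ = 0.732: g = -0.0004, g' = -1.014 → ψ₁ = 0.731
Converged at ψ₁ = 0.731.
Drum-1 compositions:
  n-hexane: x = 0.054, y = 0.187
  2-propanol: x = 0.340, y = 0.656
  n-nonane: x = 0.606, y = 0.157
Drum-2 feed = drum-1 vapor: z₂ = (0.1865, 0.6560, 0.1575).
Drum 2:
Newton iteration, ψ₂⁰ = 0.68:
  ψ₂ = 0.680: g = -0.0865, g' = -0.694 → ψ₂ = 0.555
  ψ₂ = 0.555: g = -0.0140, g' = -0.494 → ψ₂ = 0.527
  ψ₂ = 0.527: g = -0.0004, g' = -0.465 → ψ₂ = 0.526
Converged at ψ₂ = 0.526.
  n-hexane: x = 0.119, y = 0.248
  2-propanol: x = 0.599, y = 0.707
  n-nonane: x = 0.282, y = 0.045

V/F (drum 2) = 0.526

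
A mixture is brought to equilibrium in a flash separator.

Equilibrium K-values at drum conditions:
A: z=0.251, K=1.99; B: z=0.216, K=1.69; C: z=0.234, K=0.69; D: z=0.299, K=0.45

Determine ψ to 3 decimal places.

Let ψ = V/F and solve Σ zᵢ(Kᵢ−1)/(1+ψ(Kᵢ−1)) = 0.
Feasibility: ΣzᵢKᵢ = 1.161, Σzᵢ/Kᵢ = 1.258 — both > 1, two phases present.
Iterate (Newton) starting at ψ = 0.5:
  ψ = 0.500: g = -0.0356, g' = -0.370 → ψ = 0.404
  ψ = 0.404: g = -0.0002, g' = -0.367 → ψ = 0.403
Converged at ψ = 0.403.

ψ = 0.403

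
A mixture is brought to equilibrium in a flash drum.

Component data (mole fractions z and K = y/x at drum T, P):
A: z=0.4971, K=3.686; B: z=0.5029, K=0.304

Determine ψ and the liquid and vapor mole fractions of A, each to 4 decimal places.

Binary case is linear: z₁(K₁−1)(1+ψ(K₂−1)) + z₂(K₂−1)(1+ψ(K₁−1)) = 0
⇒ ψ = [z₁(K₁−1)+z₂(K₂−1)] / [−(K₁−1)(K₂−1)] = 0.98519/1.86946 = 0.5270
Compositions from xᵢ = zᵢ/(1+ψ(Kᵢ−1)), yᵢ = Kᵢxᵢ:
  A: x = 0.2058, y = 0.7586
  B: x = 0.7942, y = 0.2414

ψ = 0.5270, x_A = 0.2058, y_A = 0.7586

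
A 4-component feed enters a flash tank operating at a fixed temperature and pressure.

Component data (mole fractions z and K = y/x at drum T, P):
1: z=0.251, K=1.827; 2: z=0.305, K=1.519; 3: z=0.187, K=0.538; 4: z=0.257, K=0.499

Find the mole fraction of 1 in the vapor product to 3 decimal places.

Rachford–Rice: g(V/F) = Σ zᵢ(Kᵢ−1)/(1+V/F(Kᵢ−1)) = 0.
Feasibility: ΣzᵢKᵢ = 1.151, Σzᵢ/Kᵢ = 1.201 — both > 1, two phases present.
Newton–Raphson from V/F = 0.5:
  V/F = 0.500: g = -0.0116, g' = -0.320 → V/F = 0.464
Converged at V/F = 0.464.
Compositions from xᵢ = zᵢ/(1+V/F(Kᵢ−1)), yᵢ = Kᵢxᵢ:
  1: x = 0.181, y = 0.331
  2: x = 0.246, y = 0.373
  3: x = 0.238, y = 0.128
  4: x = 0.335, y = 0.167

y_1 = 0.331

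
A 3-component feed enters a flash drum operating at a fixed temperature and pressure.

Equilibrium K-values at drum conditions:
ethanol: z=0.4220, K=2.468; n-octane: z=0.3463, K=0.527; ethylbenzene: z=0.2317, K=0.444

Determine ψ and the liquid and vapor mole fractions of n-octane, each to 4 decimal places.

ψ = 0.4383, x_n-octane = 0.4369, y_n-octane = 0.2302

Rachford–Rice: g(ψ) = Σ zᵢ(Kᵢ−1)/(1+ψ(Kᵢ−1)) = 0.
Check two-phase: ΣzᵢKᵢ = 1.3269 > 1 and Σzᵢ/Kᵢ = 1.3500 > 1, so g(0) = 0.3269 > 0 and g(1) = -0.3500 < 0.
Iterate (Newton) starting at ψ = 0.5:
  ψ = 0.5000: g = -0.03570, g' = -0.5728 → ψ = 0.4377
  ψ = 0.4377: g = 0.00035, g' = -0.5854 → ψ = 0.4383
Converged at ψ = 0.4383.
Compositions from xᵢ = zᵢ/(1+ψ(Kᵢ−1)), yᵢ = Kᵢxᵢ:
  ethanol: x = 0.2568, y = 0.6338
  n-octane: x = 0.4369, y = 0.2302
  ethylbenzene: x = 0.3064, y = 0.1360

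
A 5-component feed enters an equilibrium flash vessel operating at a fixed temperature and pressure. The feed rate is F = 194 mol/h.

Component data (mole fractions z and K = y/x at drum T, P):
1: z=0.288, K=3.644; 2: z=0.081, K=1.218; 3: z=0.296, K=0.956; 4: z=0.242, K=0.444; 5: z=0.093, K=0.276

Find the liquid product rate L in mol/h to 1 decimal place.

L = 85.1 mol/h

Newton iteration, β⁰ = 0.45:
  β = 0.450: g = 0.0712, g' = -0.664 → β = 0.557
  β = 0.557: g = 0.0024, g' = -0.627 → β = 0.561
Converged at β = 0.561.
Then V = β·F = 0.5611·194 = 108.9 mol/h and L = F − V = 85.1 mol/h.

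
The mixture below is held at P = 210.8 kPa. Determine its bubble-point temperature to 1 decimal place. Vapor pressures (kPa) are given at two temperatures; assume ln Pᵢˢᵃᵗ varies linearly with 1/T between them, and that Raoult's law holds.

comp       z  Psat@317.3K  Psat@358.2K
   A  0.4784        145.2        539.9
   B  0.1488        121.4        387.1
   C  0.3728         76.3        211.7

T = 336.1 K

Bubble-point temperature: ΣzᵢPᵢˢᵃᵗ(T) = P. Interpolate ln Pᵢˢᵃᵗ = aᵢ + bᵢ/T.
  T = 317.3 K: ΣzᵢPᵢˢᵃᵗ = 115.97 kPa
  T = 358.2 K: ΣzᵢPᵢˢᵃᵗ = 394.81 kPa
  T = 337.8 K: ΣzᵢPᵢˢᵃᵗ = 221.99 kPa
  T = 327.6 K: ΣzᵢPᵢˢᵃᵗ = 162.26 kPa
  T = 332.7 K: ΣzᵢPᵢˢᵃᵗ = 190.22 kPa
  T = 335.2 K: ΣzᵢPᵢˢᵃᵗ = 205.29 kPa
Interpolating between 335.2 K and 337.8 K gives T ≈ 336.1 K.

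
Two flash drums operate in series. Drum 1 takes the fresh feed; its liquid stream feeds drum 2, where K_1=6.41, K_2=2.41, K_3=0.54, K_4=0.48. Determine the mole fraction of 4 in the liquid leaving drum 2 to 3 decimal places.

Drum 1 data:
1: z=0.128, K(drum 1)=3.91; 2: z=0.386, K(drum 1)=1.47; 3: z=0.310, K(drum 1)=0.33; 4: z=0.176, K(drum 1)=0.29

x_4 (drum 2) = 0.295

Drum 1:
Let ψ₁ = V/F and solve Σ zᵢ(Kᵢ−1)/(1+ψ₁(Kᵢ−1)) = 0.
g(0) = ΣzᵢKᵢ − 1 = 0.221 and g(1) = 1 − Σzᵢ/Kᵢ = -0.842, so a root lies in (0, 1).
Iterate (Newton) starting at ψ₁ = 0.6:
  ψ₁ = 0.600: g = -0.2879, g' = -0.854 → ψ₁ = 0.263
  ψ₁ = 0.263: g = -0.0333, g' = -0.755 → ψ₁ = 0.219
  ψ₁ = 0.219: g = 0.0007, g' = -0.790 → ψ₁ = 0.220
Converged at ψ₁ = 0.220.
Drum-1 compositions:
  1: x = 0.078, y = 0.305
  2: x = 0.350, y = 0.514
  3: x = 0.364, y = 0.120
  4: x = 0.209, y = 0.060
Drum-2 feed = drum-1 liquid: z₂ = (0.0781, 0.3499, 0.3635, 0.2085).
Drum 2:
Material balance + equilibrium reduce to Σ zᵢ(Kᵢ−1)/(1+ψ₂(Kᵢ−1)) = 0.
Check two-phase: ΣzᵢKᵢ = 1.640 > 1 and Σzᵢ/Kᵢ = 1.265 > 1, so g(0) = 0.640 > 0 and g(1) = -0.265 < 0.
Iterate (Newton) starting at ψ₂ = 0.5:
  ψ₂ = 0.500: g = 0.0396, g' = -0.638 → ψ₂ = 0.562
  ψ₂ = 0.562: g = 0.0010, g' = -0.609 → ψ₂ = 0.564
Converged at ψ₂ = 0.564.
  1: x = 0.019, y = 0.124
  2: x = 0.195, y = 0.470
  3: x = 0.491, y = 0.265
  4: x = 0.295, y = 0.142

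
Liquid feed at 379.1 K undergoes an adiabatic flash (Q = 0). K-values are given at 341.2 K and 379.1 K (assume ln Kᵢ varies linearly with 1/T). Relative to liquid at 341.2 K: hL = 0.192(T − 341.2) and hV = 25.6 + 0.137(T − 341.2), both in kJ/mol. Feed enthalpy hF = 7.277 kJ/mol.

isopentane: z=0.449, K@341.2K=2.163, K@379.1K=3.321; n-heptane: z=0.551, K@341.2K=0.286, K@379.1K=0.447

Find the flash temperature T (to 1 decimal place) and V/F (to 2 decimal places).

Adiabatic flash: solve Rachford–Rice at each trial T, then check hF = ψ·hV(T) + (1−ψ)·hL(T).
  T = 341.2 K: K = (2.163, 0.286), RR gives ψ = 0.155, H_out = 3.970 kJ/mol
  T = 379.1 K: K = (3.321, 0.447), RR gives ψ = 0.575, H_out = 20.787 kJ/mol
  T = 360.1 K: K = (2.709, 0.362), RR gives ψ = 0.381, H_out = 12.983 kJ/mol
  T = 350.6 K: K = (2.427, 0.322), RR gives ψ = 0.276, H_out = 8.737 kJ/mol
  T = 345.9 K: K = (2.293, 0.304), RR gives ψ = 0.219, H_out = 6.447 kJ/mol
  T = 348.2 K: K = (2.358, 0.313), RR gives ψ = 0.248, H_out = 7.588 kJ/mol
Linear interpolation between T = 345.9 (H_out = 6.447) and T = 348.2 (H_out = 7.588) on hF = 7.277 gives T ≈ 347.6 K, at which ψ = 0.24.

T = 347.6 K, V/F = 0.24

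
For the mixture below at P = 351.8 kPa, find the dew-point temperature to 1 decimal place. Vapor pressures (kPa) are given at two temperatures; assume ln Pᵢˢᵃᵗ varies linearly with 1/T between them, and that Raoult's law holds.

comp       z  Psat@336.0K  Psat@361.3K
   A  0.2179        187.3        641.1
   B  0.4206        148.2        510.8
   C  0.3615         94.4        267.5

Dew-point temperature: Σzᵢ·P/Pᵢˢᵃᵗ(T) = 1. Interpolate ln Pᵢˢᵃᵗ = aᵢ + bᵢ/T.
  T = 336.0 K: ΣzᵢP/Pᵢˢᵃᵗ = 2.7549
  T = 361.3 K: ΣzᵢP/Pᵢˢᵃᵗ = 0.8847
  T = 348.6 K: ΣzᵢP/Pᵢˢᵃᵗ = 1.5309
  T = 355.0 K: ΣzᵢP/Pᵢˢᵃᵗ = 1.1553
  T = 358.1 K: ΣzᵢP/Pᵢˢᵃᵗ = 1.0118
  T = 359.7 K: ΣzᵢP/Pᵢˢᵃᵗ = 0.9458
Interpolating between 358.1 K and 359.7 K gives T ≈ 358.4 K.

T = 358.4 K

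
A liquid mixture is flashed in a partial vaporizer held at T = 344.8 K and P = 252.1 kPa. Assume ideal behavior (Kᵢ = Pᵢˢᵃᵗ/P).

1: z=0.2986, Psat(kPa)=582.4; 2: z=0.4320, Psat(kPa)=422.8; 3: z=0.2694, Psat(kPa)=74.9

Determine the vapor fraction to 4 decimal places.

ψ = 0.7386

Raoult's law: Kᵢ = Pᵢˢᵃᵗ/P = Pᵢˢᵃᵗ/252.1.
  K_1 = 582.4/252.1 = 2.310194, K_2 = 422.8/252.1 = 1.677112, K_3 = 74.9/252.1 = 0.297104
Material balance + equilibrium reduce to Σ zᵢ(Kᵢ−1)/(1+ψ(Kᵢ−1)) = 0.
Feasibility: ΣzᵢKᵢ = 1.4944, Σzᵢ/Kᵢ = 1.2936 — both > 1, two phases present.
Iterate (Newton) starting at ψ = 0.5:
  ψ = 0.5000: g = 0.16293, g' = -0.6141 → ψ = 0.7653
  ψ = 0.7653: g = -0.02180, g' = -0.8371 → ψ = 0.7393
  ψ = 0.7393: g = -0.00053, g' = -0.7970 → ψ = 0.7386
Converged at ψ = 0.7386.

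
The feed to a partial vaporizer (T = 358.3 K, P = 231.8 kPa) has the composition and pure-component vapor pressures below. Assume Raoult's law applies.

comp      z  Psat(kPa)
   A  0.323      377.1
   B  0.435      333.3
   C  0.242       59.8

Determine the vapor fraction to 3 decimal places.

Raoult's law: Kᵢ = Pᵢˢᵃᵗ/P = Pᵢˢᵃᵗ/231.8.
  K_A = 377.1/231.8 = 1.62683, K_B = 333.3/231.8 = 1.43788, K_C = 59.8/231.8 = 0.25798
Let ψ = V/F and solve Σ zᵢ(Kᵢ−1)/(1+ψ(Kᵢ−1)) = 0.
g(0) = ΣzᵢKᵢ − 1 = 0.213 and g(1) = 1 − Σzᵢ/Kᵢ = -0.439, so a root lies in (0, 1).
Iterate (Newton) starting at ψ = 0.5:
  ψ = 0.500: g = 0.0249, g' = -0.466 → ψ = 0.553
  ψ = 0.553: g = -0.0011, g' = -0.508 → ψ = 0.551
Converged at ψ = 0.551.

ψ = 0.551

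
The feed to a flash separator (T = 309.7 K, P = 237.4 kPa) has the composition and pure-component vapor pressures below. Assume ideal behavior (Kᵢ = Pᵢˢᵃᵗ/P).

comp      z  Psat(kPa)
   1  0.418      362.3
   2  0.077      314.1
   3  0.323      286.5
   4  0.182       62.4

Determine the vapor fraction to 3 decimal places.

Raoult's law: Kᵢ = Pᵢˢᵃᵗ/P = Pᵢˢᵃᵗ/237.4.
  K_1 = 362.3/237.4 = 1.52612, K_2 = 314.1/237.4 = 1.32308, K_3 = 286.5/237.4 = 1.20682, K_4 = 62.4/237.4 = 0.26285
Rachford–Rice: g(ψ) = Σ zᵢ(Kᵢ−1)/(1+ψ(Kᵢ−1)) = 0.
g(0) = ΣzᵢKᵢ − 1 = 0.177 and g(1) = 1 − Σzᵢ/Kᵢ = -0.292, so a root lies in (0, 1).
Newton–Raphson from ψ = 0.5:
  ψ = 0.500: g = 0.0436, g' = -0.338 → ψ = 0.629
  ψ = 0.629: g = -0.0051, g' = -0.426 → ψ = 0.617
Converged at ψ = 0.617.

ψ = 0.617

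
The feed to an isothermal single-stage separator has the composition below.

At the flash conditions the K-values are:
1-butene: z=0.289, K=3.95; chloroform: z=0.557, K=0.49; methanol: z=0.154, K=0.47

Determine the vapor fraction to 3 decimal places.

ψ = 0.321

Rachford–Rice: g(ψ) = Σ zᵢ(Kᵢ−1)/(1+ψ(Kᵢ−1)) = 0.
Check two-phase: ΣzᵢKᵢ = 1.487 > 1 and Σzᵢ/Kᵢ = 1.538 > 1, so g(0) = 0.487 > 0 and g(1) = -0.538 < 0.
Iterate (Newton) starting at ψ = 0.42:
  ψ = 0.420: g = -0.0857, g' = -0.808 → ψ = 0.314
  ψ = 0.314: g = 0.0065, g' = -0.946 → ψ = 0.321
Converged at ψ = 0.321.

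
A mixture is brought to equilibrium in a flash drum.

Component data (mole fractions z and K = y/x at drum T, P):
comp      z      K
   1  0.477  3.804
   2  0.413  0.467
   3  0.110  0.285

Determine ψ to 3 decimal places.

ψ = 0.639

Iterate (Newton) starting at ψ = 0.5:
  ψ = 0.500: g = 0.1343, g' = -1.004 → ψ = 0.634
  ψ = 0.634: g = 0.0054, g' = -0.942 → ψ = 0.639
Converged at ψ = 0.639.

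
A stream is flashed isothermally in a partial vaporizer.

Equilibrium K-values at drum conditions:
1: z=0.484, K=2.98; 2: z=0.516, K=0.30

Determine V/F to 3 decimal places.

Iterate (Newton) starting at V/F = 0.5:
  V/F = 0.500: g = -0.0741, g' = -1.078 → V/F = 0.431
Converged at V/F = 0.431.

V/F = 0.431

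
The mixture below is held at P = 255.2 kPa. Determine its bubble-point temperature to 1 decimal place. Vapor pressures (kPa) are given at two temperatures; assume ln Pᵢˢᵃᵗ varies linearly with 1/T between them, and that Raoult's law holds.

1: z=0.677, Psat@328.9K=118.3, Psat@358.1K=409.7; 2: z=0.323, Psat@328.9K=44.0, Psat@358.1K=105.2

T = 352.9 K

Bubble-point temperature: ΣzᵢPᵢˢᵃᵗ(T) = P. Interpolate ln Pᵢˢᵃᵗ = aᵢ + bᵢ/T.
  T = 328.9 K: ΣzᵢPᵢˢᵃᵗ = 94.30 kPa
  T = 358.1 K: ΣzᵢPᵢˢᵃᵗ = 311.35 kPa
  T = 343.5 K: ΣzᵢPᵢˢᵃᵗ = 175.42 kPa
  T = 350.8 K: ΣzᵢPᵢˢᵃᵗ = 235.00 kPa
  T = 354.5 K: ΣzᵢPᵢˢᵃᵗ = 271.38 kPa
  T = 352.6 K: ΣzᵢPᵢˢᵃᵗ = 252.14 kPa
Interpolating between 352.6 K and 354.5 K gives T ≈ 352.9 K.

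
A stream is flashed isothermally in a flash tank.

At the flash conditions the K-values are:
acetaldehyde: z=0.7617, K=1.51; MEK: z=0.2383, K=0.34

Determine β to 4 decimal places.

β = 0.6868

Rachford–Rice: g(β) = Σ zᵢ(Kᵢ−1)/(1+β(Kᵢ−1)) = 0.
Check two-phase: ΣzᵢKᵢ = 1.2312 > 1 and Σzᵢ/Kᵢ = 1.2053 > 1, so g(0) = 0.2312 > 0 and g(1) = -0.2053 < 0.
Newton iteration, β⁰ = 0.5:
  β = 0.5000: g = 0.07479, g' = -0.3570 → β = 0.7095
  β = 0.7095: g = -0.01053, g' = -0.4740 → β = 0.6873
  β = 0.6873: g = -0.00020, g' = -0.4563 → β = 0.6868
Converged at β = 0.6868.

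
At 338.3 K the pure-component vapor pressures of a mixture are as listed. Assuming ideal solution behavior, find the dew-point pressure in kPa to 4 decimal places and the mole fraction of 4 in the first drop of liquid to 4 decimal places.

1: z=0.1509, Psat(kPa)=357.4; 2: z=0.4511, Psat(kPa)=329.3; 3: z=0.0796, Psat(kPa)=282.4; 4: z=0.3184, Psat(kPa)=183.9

Pdew = 262.7888 kPa, x_4 = 0.4550

At the dew point ψ → 1, so Σzᵢ/Kᵢ = 1 with Kᵢ = Pᵢˢᵃᵗ/P ⇒ 1/P = Σzᵢ/Pᵢˢᵃᵗ.
1/P = 0.1509/357.4 + 0.4511/329.3 + 0.0796/282.4 + 0.3184/183.9 = 0.0038053 ⇒ P = 262.7888 kPa
xᵢ = zᵢP/Pᵢˢᵃᵗ ⇒ x_4 = 0.3184·262.7888/183.9 = 0.4550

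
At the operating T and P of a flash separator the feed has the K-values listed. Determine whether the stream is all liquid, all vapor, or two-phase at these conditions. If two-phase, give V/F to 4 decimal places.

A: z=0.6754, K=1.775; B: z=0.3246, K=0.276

ΣzᵢKᵢ = 1.2884; Σzᵢ/Kᵢ = 1.5566.
Both exceed 1, so a two-phase solution exists.
Rachford–Rice: g(ψ) = Σ zᵢ(Kᵢ−1)/(1+ψ(Kᵢ−1)) = 0.
Binary case is linear: z₁(K₁−1)(1+ψ(K₂−1)) + z₂(K₂−1)(1+ψ(K₁−1)) = 0
⇒ ψ = [z₁(K₁−1)+z₂(K₂−1)] / [−(K₁−1)(K₂−1)] = 0.28842/0.56110 = 0.5140

two-phase, V/F = 0.5140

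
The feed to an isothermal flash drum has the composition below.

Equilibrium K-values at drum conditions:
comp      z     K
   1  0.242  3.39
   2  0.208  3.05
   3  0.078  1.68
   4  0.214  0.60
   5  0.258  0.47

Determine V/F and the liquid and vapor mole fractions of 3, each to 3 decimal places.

Rachford–Rice: g(V/F) = Σ zᵢ(Kᵢ−1)/(1+V/F(Kᵢ−1)) = 0.
Check two-phase: ΣzᵢKᵢ = 1.835 > 1 and Σzᵢ/Kᵢ = 1.092 > 1, so g(0) = 0.835 > 0 and g(1) = -0.092 < 0.
Newton–Raphson from V/F = 0.5:
  V/F = 0.500: g = 0.2206, g' = -0.708 → V/F = 0.812
  V/F = 0.812: g = 0.0242, g' = -0.596 → V/F = 0.852
Converged at V/F = 0.852.
Compositions from xᵢ = zᵢ/(1+V/F(Kᵢ−1)), yᵢ = Kᵢxᵢ:
  1: x = 0.080, y = 0.270
  2: x = 0.076, y = 0.231
  3: x = 0.049, y = 0.083
  4: x = 0.325, y = 0.195
  5: x = 0.471, y = 0.221

V/F = 0.852, x_3 = 0.049, y_3 = 0.083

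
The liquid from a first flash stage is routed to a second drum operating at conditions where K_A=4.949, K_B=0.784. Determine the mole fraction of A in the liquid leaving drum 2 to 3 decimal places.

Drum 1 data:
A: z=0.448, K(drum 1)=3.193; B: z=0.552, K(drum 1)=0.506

x_A (drum 2) = 0.052

Drum 1:
Binary case is linear: z₁(K₁−1)(1+ψ₁(K₂−1)) + z₂(K₂−1)(1+ψ₁(K₁−1)) = 0
⇒ ψ₁ = [z₁(K₁−1)+z₂(K₂−1)] / [−(K₁−1)(K₂−1)] = 0.7098/1.0833 = 0.655
Drum-1 compositions:
  A: x = 0.184, y = 0.587
  B: x = 0.816, y = 0.413
Drum-2 feed = drum-1 liquid: z₂ = (0.1838, 0.8162).
Drum 2:
Let ψ₂ = V/F and solve Σ zᵢ(Kᵢ−1)/(1+ψ₂(Kᵢ−1)) = 0.
Feasibility: ΣzᵢKᵢ = 1.550, Σzᵢ/Kᵢ = 1.078 — both > 1, two phases present.
Newton–Raphson from ψ₂ = 0.33:
  ψ₂ = 0.330: g = 0.1254, g' = -0.585 → ψ₂ = 0.545
  ψ₂ = 0.545: g = 0.0307, g' = -0.338 → ψ₂ = 0.635
  ψ₂ = 0.635: g = 0.0026, g' = -0.284 → ψ₂ = 0.644
Converged at ψ₂ = 0.644.
  A: x = 0.052, y = 0.257
  B: x = 0.948, y = 0.743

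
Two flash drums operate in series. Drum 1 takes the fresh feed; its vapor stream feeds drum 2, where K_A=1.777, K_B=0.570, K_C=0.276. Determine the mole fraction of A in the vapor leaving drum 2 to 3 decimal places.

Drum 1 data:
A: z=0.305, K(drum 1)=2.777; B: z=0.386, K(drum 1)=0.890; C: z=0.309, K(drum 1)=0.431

y_A (drum 2) = 0.722

Drum 1:
Rachford–Rice: g(ψ₁) = Σ zᵢ(Kᵢ−1)/(1+ψ₁(Kᵢ−1)) = 0.
Check two-phase: ΣzᵢKᵢ = 1.324 > 1 and Σzᵢ/Kᵢ = 1.260 > 1, so g(0) = 0.324 > 0 and g(1) = -0.260 < 0.
Newton–Raphson from ψ₁ = 0.5:
  ψ₁ = 0.500: g = -0.0037, g' = -0.471 → ψ₁ = 0.492
Converged at ψ₁ = 0.492.
Drum-1 compositions:
  A: x = 0.163, y = 0.452
  B: x = 0.408, y = 0.363
  C: x = 0.429, y = 0.185
Drum-2 feed = drum-1 vapor: z₂ = (0.4518, 0.3632, 0.1850).
Drum 2:
Material balance + equilibrium reduce to Σ zᵢ(Kᵢ−1)/(1+ψ₂(Kᵢ−1)) = 0.
g(0) = ΣzᵢKᵢ − 1 = 0.061 and g(1) = 1 − Σzᵢ/Kᵢ = -0.562, so a root lies in (0, 1).
Newton–Raphson from ψ₂ = 0.5:
  ψ₂ = 0.500: g = -0.1560, g' = -0.489 → ψ₂ = 0.181
  ψ₂ = 0.181: g = -0.0156, g' = -0.417 → ψ₂ = 0.143
Converged at ψ₂ = 0.143.
  A: x = 0.407, y = 0.722
  B: x = 0.387, y = 0.221
  C: x = 0.206, y = 0.057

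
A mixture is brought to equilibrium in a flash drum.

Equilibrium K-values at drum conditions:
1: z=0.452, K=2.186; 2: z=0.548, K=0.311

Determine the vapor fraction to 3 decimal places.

ψ = 0.194

Let ψ = V/F and solve Σ zᵢ(Kᵢ−1)/(1+ψ(Kᵢ−1)) = 0.
g(0) = ΣzᵢKᵢ − 1 = 0.158 and g(1) = 1 − Σzᵢ/Kᵢ = -0.969, so a root lies in (0, 1).
Binary case is linear: z₁(K₁−1)(1+ψ(K₂−1)) + z₂(K₂−1)(1+ψ(K₁−1)) = 0
⇒ ψ = [z₁(K₁−1)+z₂(K₂−1)] / [−(K₁−1)(K₂−1)] = 0.1585/0.8172 = 0.194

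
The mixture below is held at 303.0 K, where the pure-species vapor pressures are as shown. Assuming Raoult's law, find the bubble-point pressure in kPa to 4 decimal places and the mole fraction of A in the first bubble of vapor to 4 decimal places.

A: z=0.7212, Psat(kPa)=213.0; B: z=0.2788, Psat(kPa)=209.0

At the bubble point ψ → 0, so ΣzᵢKᵢ = 1 with Kᵢ = Pᵢˢᵃᵗ/P ⇒ P = ΣzᵢPᵢˢᵃᵗ.
P = 0.7212·213.0 + 0.2788·209.0 = 211.8848 kPa
yᵢ = zᵢPᵢˢᵃᵗ/P ⇒ y_A = 0.7212·213.0/211.8848 = 0.7250

Pbub = 211.8848 kPa, y_A = 0.7250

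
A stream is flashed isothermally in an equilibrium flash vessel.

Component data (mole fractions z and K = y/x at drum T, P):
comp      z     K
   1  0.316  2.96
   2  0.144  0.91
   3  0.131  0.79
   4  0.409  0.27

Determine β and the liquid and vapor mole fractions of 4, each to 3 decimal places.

Material balance + equilibrium reduce to Σ zᵢ(Kᵢ−1)/(1+β(Kᵢ−1)) = 0.
Feasibility: ΣzᵢKᵢ = 1.280, Σzᵢ/Kᵢ = 1.946 — both > 1, two phases present.
Iterate (Newton) starting at β = 0.65:
  β = 0.650: g = -0.3414, g' = -1.033 → β = 0.320
  β = 0.320: g = -0.0514, g' = -0.838 → β = 0.258
  β = 0.258: g = 0.0010, g' = -0.874 → β = 0.259
Converged at β = 0.259.
Compositions from xᵢ = zᵢ/(1+β(Kᵢ−1)), yᵢ = Kᵢxᵢ:
  1: x = 0.210, y = 0.620
  2: x = 0.147, y = 0.134
  3: x = 0.139, y = 0.109
  4: x = 0.504, y = 0.136

β = 0.259, x_4 = 0.504, y_4 = 0.136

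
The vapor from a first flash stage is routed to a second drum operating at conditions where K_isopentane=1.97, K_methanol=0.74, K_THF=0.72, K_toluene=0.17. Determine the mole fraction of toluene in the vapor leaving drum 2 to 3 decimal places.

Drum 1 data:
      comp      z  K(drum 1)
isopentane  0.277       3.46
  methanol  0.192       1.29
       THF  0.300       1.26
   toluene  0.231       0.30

y_toluene (drum 2) = 0.029

Drum 1:
Let ψ₁ = V/F and solve Σ zᵢ(Kᵢ−1)/(1+ψ₁(Kᵢ−1)) = 0.
g(0) = ΣzᵢKᵢ − 1 = 0.653 and g(1) = 1 − Σzᵢ/Kᵢ = -0.237, so a root lies in (0, 1).
Newton–Raphson from ψ₁ = 0.5:
  ψ₁ = 0.500: g = 0.1745, g' = -0.633 → ψ₁ = 0.776
  ψ₁ = 0.776: g = -0.0090, g' = -0.765 → ψ₁ = 0.764
Converged at ψ₁ = 0.764.
Drum-1 compositions:
  isopentane: x = 0.096, y = 0.333
  methanol: x = 0.157, y = 0.203
  THF: x = 0.250, y = 0.315
  toluene: x = 0.496, y = 0.149
Drum-2 feed = drum-1 vapor: z₂ = (0.3330, 0.2028, 0.3154, 0.1489).
Drum 2:
Material balance + equilibrium reduce to Σ zᵢ(Kᵢ−1)/(1+ψ₂(Kᵢ−1)) = 0.
g(0) = ΣzᵢKᵢ − 1 = 0.058 and g(1) = 1 − Σzᵢ/Kᵢ = -0.757, so a root lies in (0, 1).
Newton–Raphson from ψ₂ = 0.5:
  ψ₂ = 0.500: g = -0.1570, g' = -0.493 → ψ₂ = 0.182
  ψ₂ = 0.182: g = -0.0193, g' = -0.411 → ψ₂ = 0.135
Converged at ψ₂ = 0.135.
  isopentane: x = 0.294, y = 0.580
  methanol: x = 0.210, y = 0.156
  THF: x = 0.328, y = 0.236
  toluene: x = 0.168, y = 0.029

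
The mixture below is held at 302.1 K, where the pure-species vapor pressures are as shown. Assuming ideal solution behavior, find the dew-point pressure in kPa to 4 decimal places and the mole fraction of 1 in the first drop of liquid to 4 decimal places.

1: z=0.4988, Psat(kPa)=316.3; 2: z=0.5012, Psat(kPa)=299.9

At the dew point ψ → 1, so Σzᵢ/Kᵢ = 1 with Kᵢ = Pᵢˢᵃᵗ/P ⇒ 1/P = Σzᵢ/Pᵢˢᵃᵗ.
1/P = 0.4988/316.3 + 0.5012/299.9 = 0.0032482 ⇒ P = 307.8621 kPa
xᵢ = zᵢP/Pᵢˢᵃᵗ ⇒ x_1 = 0.4988·307.8621/316.3 = 0.4855

Pdew = 307.8621 kPa, x_1 = 0.4855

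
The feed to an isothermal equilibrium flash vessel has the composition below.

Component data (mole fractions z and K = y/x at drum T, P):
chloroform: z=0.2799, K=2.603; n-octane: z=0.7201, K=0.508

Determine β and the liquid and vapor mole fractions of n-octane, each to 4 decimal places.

β = 0.1197, x_n-octane = 0.7652, y_n-octane = 0.3887

Material balance + equilibrium reduce to Σ zᵢ(Kᵢ−1)/(1+β(Kᵢ−1)) = 0.
Feasibility: ΣzᵢKᵢ = 1.0944, Σzᵢ/Kᵢ = 1.5250 — both > 1, two phases present.
Binary case is linear: z₁(K₁−1)(1+β(K₂−1)) + z₂(K₂−1)(1+β(K₁−1)) = 0
⇒ β = [z₁(K₁−1)+z₂(K₂−1)] / [−(K₁−1)(K₂−1)] = 0.09439/0.78868 = 0.1197
Compositions from xᵢ = zᵢ/(1+β(Kᵢ−1)), yᵢ = Kᵢxᵢ:
  chloroform: x = 0.2348, y = 0.6113
  n-octane: x = 0.7652, y = 0.3887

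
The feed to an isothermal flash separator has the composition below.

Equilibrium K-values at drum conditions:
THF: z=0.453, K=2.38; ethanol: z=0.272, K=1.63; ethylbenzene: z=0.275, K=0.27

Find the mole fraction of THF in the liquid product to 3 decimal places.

Rachford–Rice: g(ψ) = Σ zᵢ(Kᵢ−1)/(1+ψ(Kᵢ−1)) = 0.
g(0) = ΣzᵢKᵢ − 1 = 0.596 and g(1) = 1 − Σzᵢ/Kᵢ = -0.376, so a root lies in (0, 1).
Newton iteration, ψ⁰ = 0.5:
  ψ = 0.500: g = 0.1841, g' = -0.728 → ψ = 0.753
  ψ = 0.753: g = -0.0229, g' = -0.980 → ψ = 0.730
  ψ = 0.730: g = -0.0005, g' = -0.936 → ψ = 0.729
Converged at ψ = 0.729.
Compositions from xᵢ = zᵢ/(1+ψ(Kᵢ−1)), yᵢ = Kᵢxᵢ:
  THF: x = 0.226, y = 0.537
  ethanol: x = 0.186, y = 0.304
  ethylbenzene: x = 0.588, y = 0.159

x_THF = 0.226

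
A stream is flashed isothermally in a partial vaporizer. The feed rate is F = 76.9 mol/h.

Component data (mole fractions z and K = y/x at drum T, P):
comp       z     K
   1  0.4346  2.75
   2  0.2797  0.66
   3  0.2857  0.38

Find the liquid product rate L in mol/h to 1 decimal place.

Material balance + equilibrium reduce to Σ zᵢ(Kᵢ−1)/(1+β(Kᵢ−1)) = 0.
Feasibility: ΣzᵢKᵢ = 1.4883, Σzᵢ/Kᵢ = 1.3337 — both > 1, two phases present.
Newton–Raphson from β = 0.5:
  β = 0.5000: g = 0.03433, g' = -0.6562 → β = 0.5523
  β = 0.5523: g = 0.00027, g' = -0.6472 → β = 0.5527
Converged at β = 0.5527.
Then V = β·F = 0.5527·76.9 = 42.5 mol/h and L = F − V = 34.4 mol/h.

L = 34.4 mol/h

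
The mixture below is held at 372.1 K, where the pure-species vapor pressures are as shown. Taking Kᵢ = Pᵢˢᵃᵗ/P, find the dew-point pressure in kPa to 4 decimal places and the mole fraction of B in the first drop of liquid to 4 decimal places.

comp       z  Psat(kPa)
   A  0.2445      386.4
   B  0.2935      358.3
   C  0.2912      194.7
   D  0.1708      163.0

Pdew = 250.2880 kPa, x_B = 0.2050

At the dew point ψ → 1, so Σzᵢ/Kᵢ = 1 with Kᵢ = Pᵢˢᵃᵗ/P ⇒ 1/P = Σzᵢ/Pᵢˢᵃᵗ.
1/P = 0.2445/386.4 + 0.2935/358.3 + 0.2912/194.7 + 0.1708/163.0 = 0.0039954 ⇒ P = 250.2880 kPa
xᵢ = zᵢP/Pᵢˢᵃᵗ ⇒ x_B = 0.2935·250.2880/358.3 = 0.2050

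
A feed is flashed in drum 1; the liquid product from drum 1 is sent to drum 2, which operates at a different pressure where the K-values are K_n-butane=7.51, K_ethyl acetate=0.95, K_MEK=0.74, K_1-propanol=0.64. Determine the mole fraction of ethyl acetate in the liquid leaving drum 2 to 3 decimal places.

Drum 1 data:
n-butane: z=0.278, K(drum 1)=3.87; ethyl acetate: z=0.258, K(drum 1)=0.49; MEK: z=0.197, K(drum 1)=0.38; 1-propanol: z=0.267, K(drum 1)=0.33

Drum 1:
Let ψ₁ = V/F and solve Σ zᵢ(Kᵢ−1)/(1+ψ₁(Kᵢ−1)) = 0.
g(0) = ΣzᵢKᵢ − 1 = 0.365 and g(1) = 1 − Σzᵢ/Kᵢ = -0.926, so a root lies in (0, 1).
Iterate (Newton) starting at ψ₁ = 0.5:
  ψ₁ = 0.500: g = -0.2950, g' = -0.937 → ψ₁ = 0.185
  ψ₁ = 0.185: g = 0.0334, g' = -1.311 → ψ₁ = 0.211
  ψ₁ = 0.211: g = 0.0010, g' = -1.236 → ψ₁ = 0.212
Converged at ψ₁ = 0.212.
Drum-1 compositions:
  n-butane: x = 0.173, y = 0.669
  ethyl acetate: x = 0.289, y = 0.142
  MEK: x = 0.227, y = 0.086
  1-propanol: x = 0.311, y = 0.103
Drum-2 feed = drum-1 liquid: z₂ = (0.1730, 0.2892, 0.2267, 0.3111).
Drum 2:
Newton–Raphson from ψ₂ = 0.5:
  ψ₂ = 0.500: g = 0.0455, g' = -0.486 → ψ₂ = 0.594
  ψ₂ = 0.594: g = 0.0045, g' = -0.397 → ψ₂ = 0.605
Converged at ψ₂ = 0.605.
  n-butane: x = 0.035, y = 0.263
  ethyl acetate: x = 0.298, y = 0.283
  MEK: x = 0.269, y = 0.199
  1-propanol: x = 0.398, y = 0.255

x_ethyl acetate (drum 2) = 0.298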